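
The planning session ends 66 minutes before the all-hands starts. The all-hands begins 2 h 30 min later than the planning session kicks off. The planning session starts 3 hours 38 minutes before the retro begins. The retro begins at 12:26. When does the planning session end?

10:12

The planning session starts at 12:26 − 218 min = 08:48.
The all-hands starts at 08:48 + 150 min = 11:18.
The planning session ends at 11:18 − 66 min = 10:12.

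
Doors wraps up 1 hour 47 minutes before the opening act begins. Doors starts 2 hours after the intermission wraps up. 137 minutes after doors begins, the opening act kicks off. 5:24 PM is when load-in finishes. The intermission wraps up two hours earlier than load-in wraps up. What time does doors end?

The intermission ends at 5:24 PM − 120 min = 3:24 PM.
Doors starts at 3:24 PM + 120 min = 5:24 PM.
The opening act starts at 5:24 PM + 137 min = 7:41 PM.
Doors ends at 7:41 PM − 107 min = 5:54 PM.

5:54 PM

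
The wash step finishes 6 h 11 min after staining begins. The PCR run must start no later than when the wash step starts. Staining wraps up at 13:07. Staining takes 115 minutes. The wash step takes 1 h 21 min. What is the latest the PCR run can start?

Staining starts at 13:07 − 115 min = 11:12.
The wash step ends at 11:12 + 371 min = 17:23.
The wash step starts at 17:23 − 81 min = 16:02.
The PCR run is bounded by the wash step, so the latest it can start is 16:02.

16:02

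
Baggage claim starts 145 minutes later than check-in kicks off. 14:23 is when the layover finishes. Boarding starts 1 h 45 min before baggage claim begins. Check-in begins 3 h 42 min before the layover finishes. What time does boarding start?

Check-in starts at 14:23 − 222 min = 10:41.
Baggage claim starts at 10:41 + 145 min = 13:06.
Boarding starts at 13:06 − 105 min = 11:21.

11:21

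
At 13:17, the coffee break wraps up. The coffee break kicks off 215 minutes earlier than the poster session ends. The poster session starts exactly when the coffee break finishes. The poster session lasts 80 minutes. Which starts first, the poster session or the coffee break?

The poster session starts at 13:17.
The poster session ends at 13:17 + 80 min = 14:37.
The coffee break starts at 14:37 − 215 min = 11:02.
The poster session starts at 13:17 and the coffee break starts at 11:02, so the coffee break is first.

the coffee break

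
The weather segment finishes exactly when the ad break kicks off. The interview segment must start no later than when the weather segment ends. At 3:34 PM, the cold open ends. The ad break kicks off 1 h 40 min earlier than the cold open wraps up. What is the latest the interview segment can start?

The ad break starts at 3:34 PM − 100 min = 1:54 PM.
So the weather segment ends at 1:54 PM.
The interview segment is bounded by the weather segment, so the latest it can start is 1:54 PM.

1:54 PM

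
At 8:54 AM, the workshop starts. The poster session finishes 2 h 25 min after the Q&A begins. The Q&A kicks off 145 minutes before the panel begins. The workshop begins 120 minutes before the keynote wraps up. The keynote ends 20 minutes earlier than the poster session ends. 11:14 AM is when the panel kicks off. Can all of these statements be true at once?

The Q&A starts at 11:14 AM − 145 min = 8:49 AM.
The poster session ends at 8:49 AM + 145 min = 11:14 AM.
The keynote ends at 11:14 AM − 20 min = 10:54 AM.
The workshop starts at 10:54 AM − 120 min = 8:54 AM.
That matches the stated 8:54 AM, so the schedule is consistent.

Yes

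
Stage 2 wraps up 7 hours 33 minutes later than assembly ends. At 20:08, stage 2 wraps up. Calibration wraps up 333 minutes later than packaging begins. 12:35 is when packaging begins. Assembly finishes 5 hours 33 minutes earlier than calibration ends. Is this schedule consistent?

Calibration ends at 12:35 + 333 min = 18:08.
Assembly ends at 18:08 − 333 min = 12:35.
Stage 2 ends at 12:35 + 453 min = 20:08.
That matches the stated 20:08, so the schedule is consistent.

Yes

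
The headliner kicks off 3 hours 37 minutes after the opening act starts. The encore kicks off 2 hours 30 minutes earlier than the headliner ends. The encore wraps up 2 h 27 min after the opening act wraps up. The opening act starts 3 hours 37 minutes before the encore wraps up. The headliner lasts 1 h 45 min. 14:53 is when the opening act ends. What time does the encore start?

The encore ends at 14:53 + 147 min = 17:20.
The opening act starts at 17:20 − 217 min = 13:43.
The headliner starts at 13:43 + 217 min = 17:20.
The headliner ends at 17:20 + 105 min = 19:05.
The encore starts at 19:05 − 150 min = 16:35.

16:35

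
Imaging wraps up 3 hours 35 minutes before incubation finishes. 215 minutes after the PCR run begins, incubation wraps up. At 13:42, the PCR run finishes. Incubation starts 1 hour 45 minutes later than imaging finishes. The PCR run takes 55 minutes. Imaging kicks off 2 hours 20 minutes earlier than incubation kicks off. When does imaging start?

The PCR run starts at 13:42 − 55 min = 12:47.
Incubation ends at 12:47 + 215 min = 16:22.
Imaging ends at 16:22 − 215 min = 12:47.
Incubation starts at 12:47 + 105 min = 14:32.
Imaging starts at 14:32 − 140 min = 12:12.

12:12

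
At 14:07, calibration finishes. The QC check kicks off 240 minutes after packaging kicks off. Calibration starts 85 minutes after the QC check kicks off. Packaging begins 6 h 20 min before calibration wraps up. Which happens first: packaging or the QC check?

packaging

Packaging starts at 14:07 − 380 min = 07:47.
The QC check starts at 07:47 + 240 min = 11:47.
Packaging starts at 07:47 and the QC check starts at 11:47, so packaging is first.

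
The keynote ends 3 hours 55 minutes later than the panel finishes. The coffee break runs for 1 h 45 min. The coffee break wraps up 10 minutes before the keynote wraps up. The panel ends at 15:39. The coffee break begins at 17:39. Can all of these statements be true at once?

Yes

The keynote ends at 15:39 + 235 min = 19:34.
The coffee break ends at 19:34 − 10 min = 19:24.
The coffee break starts at 19:24 − 105 min = 17:39.
That matches the stated 17:39, so the schedule is consistent.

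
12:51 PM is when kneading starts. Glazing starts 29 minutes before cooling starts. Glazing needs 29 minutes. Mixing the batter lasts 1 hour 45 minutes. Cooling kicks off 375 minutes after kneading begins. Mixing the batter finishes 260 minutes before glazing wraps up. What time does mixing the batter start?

1:01 PM

Cooling starts at 12:51 PM + 375 min = 7:06 PM.
Glazing starts at 7:06 PM − 29 min = 6:37 PM.
Glazing ends at 6:37 PM + 29 min = 7:06 PM.
Mixing the batter ends at 7:06 PM − 260 min = 2:46 PM.
Mixing the batter starts at 2:46 PM − 105 min = 1:01 PM.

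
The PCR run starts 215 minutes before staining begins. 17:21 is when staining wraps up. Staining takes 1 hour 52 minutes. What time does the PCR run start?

11:54

Staining starts at 17:21 − 112 min = 15:29.
The PCR run starts at 15:29 − 215 min = 11:54.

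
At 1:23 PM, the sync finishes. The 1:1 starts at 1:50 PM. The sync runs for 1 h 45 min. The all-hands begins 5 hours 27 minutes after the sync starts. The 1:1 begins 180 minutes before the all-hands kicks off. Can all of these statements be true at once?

The sync starts at 1:23 PM − 105 min = 11:38 AM.
The all-hands starts at 11:38 AM + 327 min = 5:05 PM.
The 1:1 starts at 5:05 PM − 180 min = 2:05 PM.
But the 1:1 is also said to start at 1:50 PM — a 15-minute conflict.

No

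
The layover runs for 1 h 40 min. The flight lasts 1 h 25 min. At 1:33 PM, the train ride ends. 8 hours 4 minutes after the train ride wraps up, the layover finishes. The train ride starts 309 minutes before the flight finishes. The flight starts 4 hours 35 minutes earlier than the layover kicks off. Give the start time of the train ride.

The layover ends at 1:33 PM + 484 min = 9:37 PM.
The layover starts at 9:37 PM − 100 min = 7:57 PM.
The flight starts at 7:57 PM − 275 min = 3:22 PM.
The flight ends at 3:22 PM + 85 min = 4:47 PM.
The train ride starts at 4:47 PM − 309 min = 11:38 AM.

11:38 AM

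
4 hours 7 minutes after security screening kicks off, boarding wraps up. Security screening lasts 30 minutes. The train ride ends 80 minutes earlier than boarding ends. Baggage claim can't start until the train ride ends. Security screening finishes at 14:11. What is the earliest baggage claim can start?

16:28

Security screening starts at 14:11 − 30 min = 13:41.
Boarding ends at 13:41 + 247 min = 17:48.
The train ride ends at 17:48 − 80 min = 16:28.
Baggage claim is bounded by the train ride, so the earliest it can start is 16:28.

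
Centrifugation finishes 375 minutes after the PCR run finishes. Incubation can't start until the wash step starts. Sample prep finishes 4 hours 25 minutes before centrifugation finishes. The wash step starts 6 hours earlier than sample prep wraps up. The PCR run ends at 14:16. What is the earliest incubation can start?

10:06

Centrifugation ends at 14:16 + 375 min = 20:31.
Sample prep ends at 20:31 − 265 min = 16:06.
The wash step starts at 16:06 − 360 min = 10:06.
Incubation is bounded by the wash step, so the earliest it can start is 10:06.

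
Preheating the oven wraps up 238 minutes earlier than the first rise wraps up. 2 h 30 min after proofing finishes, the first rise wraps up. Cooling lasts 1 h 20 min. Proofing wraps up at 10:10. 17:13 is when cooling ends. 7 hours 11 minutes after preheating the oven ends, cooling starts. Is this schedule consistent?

The first rise ends at 10:10 + 150 min = 12:40.
Preheating the oven ends at 12:40 − 238 min = 08:42.
Cooling starts at 08:42 + 431 min = 15:53.
Cooling ends at 15:53 + 80 min = 17:13.
That matches the stated 17:13, so the schedule is consistent.

Yes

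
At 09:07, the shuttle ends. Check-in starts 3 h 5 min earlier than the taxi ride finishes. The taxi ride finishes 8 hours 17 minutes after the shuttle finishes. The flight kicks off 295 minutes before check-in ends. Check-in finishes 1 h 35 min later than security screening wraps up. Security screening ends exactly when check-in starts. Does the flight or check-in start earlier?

the flight

The taxi ride ends at 09:07 + 497 min = 17:24.
Check-in starts at 17:24 − 185 min = 14:19.
So security screening ends at 14:19.
Check-in ends at 14:19 + 95 min = 15:54.
The flight starts at 15:54 − 295 min = 10:59.
The flight starts at 10:59 and check-in starts at 14:19, so the flight is first.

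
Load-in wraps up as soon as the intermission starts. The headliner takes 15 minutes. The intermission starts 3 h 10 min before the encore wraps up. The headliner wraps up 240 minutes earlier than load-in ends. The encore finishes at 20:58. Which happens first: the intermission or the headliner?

the headliner

The intermission starts at 20:58 − 190 min = 17:48.
So load-in ends at 17:48.
The headliner ends at 17:48 − 240 min = 13:48.
The headliner starts at 13:48 − 15 min = 13:33.
The intermission starts at 17:48 and the headliner starts at 13:33, so the headliner is first.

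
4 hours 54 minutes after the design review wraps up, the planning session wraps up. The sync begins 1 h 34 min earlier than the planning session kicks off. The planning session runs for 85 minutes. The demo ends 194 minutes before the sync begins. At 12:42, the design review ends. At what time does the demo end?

11:23

The planning session ends at 12:42 + 294 min = 17:36.
The planning session starts at 17:36 − 85 min = 16:11.
The sync starts at 16:11 − 94 min = 14:37.
The demo ends at 14:37 − 194 min = 11:23.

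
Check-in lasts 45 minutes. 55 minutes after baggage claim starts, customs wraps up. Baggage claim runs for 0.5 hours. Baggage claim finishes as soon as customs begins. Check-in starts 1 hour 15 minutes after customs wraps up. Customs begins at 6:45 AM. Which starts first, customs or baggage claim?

Baggage claim ends at 6:45 AM.
Baggage claim starts at 6:45 AM − 30 min = 6:15 AM.
Customs starts at 6:45 AM and baggage claim starts at 6:15 AM, so baggage claim is first.

baggage claim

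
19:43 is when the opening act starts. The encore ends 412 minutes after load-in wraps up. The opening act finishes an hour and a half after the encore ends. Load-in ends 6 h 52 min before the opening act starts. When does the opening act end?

Load-in ends at 19:43 − 412 min = 12:51.
The encore ends at 12:51 + 412 min = 19:43.
The opening act ends at 19:43 + 90 min = 21:13.

21:13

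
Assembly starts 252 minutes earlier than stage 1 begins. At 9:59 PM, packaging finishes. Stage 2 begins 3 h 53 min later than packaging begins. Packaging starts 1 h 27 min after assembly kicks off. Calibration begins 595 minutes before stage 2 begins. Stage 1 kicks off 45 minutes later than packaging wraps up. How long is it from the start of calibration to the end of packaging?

Stage 1 starts at 9:59 PM + 45 min = 10:44 PM.
Assembly starts at 10:44 PM − 252 min = 6:32 PM.
Packaging starts at 6:32 PM + 87 min = 7:59 PM.
Stage 2 starts at 7:59 PM + 233 min = 11:52 PM.
Calibration starts at 11:52 PM − 595 min = 1:57 PM.
From 1:57 PM to 9:59 PM is 8 hours 2 minutes.

8 hours 2 minutes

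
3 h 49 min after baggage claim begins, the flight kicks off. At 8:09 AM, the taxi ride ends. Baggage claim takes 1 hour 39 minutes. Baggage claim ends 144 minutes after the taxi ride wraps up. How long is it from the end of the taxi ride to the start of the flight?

4 hours 34 minutes

Baggage claim ends at 8:09 AM + 144 min = 10:33 AM.
Baggage claim starts at 10:33 AM − 99 min = 8:54 AM.
The flight starts at 8:54 AM + 229 min = 12:43 PM.
From 8:09 AM to 12:43 PM is 4 hours 34 minutes.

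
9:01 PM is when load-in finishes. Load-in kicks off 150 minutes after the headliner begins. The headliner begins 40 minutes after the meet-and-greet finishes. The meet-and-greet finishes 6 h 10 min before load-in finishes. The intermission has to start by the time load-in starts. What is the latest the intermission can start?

6:01 PM

The meet-and-greet ends at 9:01 PM − 370 min = 2:51 PM.
The headliner starts at 2:51 PM + 40 min = 3:31 PM.
Load-in starts at 3:31 PM + 150 min = 6:01 PM.
The intermission is bounded by load-in, so the latest it can start is 6:01 PM.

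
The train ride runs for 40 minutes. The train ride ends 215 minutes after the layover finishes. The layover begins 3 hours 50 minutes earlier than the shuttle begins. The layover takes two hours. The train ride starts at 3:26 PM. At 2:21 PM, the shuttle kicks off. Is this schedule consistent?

The layover starts at 2:21 PM − 230 min = 10:31 AM.
The layover ends at 10:31 AM + 120 min = 12:31 PM.
The train ride ends at 12:31 PM + 215 min = 4:06 PM.
The train ride starts at 4:06 PM − 40 min = 3:26 PM.
That matches the stated 3:26 PM, so the schedule is consistent.

Yes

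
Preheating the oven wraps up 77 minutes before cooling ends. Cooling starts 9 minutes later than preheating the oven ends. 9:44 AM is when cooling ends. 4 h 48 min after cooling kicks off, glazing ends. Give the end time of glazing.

1:24 PM

Preheating the oven ends at 9:44 AM − 77 min = 8:27 AM.
Cooling starts at 8:27 AM + 9 min = 8:36 AM.
Glazing ends at 8:36 AM + 288 min = 1:24 PM.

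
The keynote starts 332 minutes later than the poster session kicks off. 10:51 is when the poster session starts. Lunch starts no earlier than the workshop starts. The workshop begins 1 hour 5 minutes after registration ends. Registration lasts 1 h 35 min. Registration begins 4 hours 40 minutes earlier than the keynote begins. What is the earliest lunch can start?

14:23

The keynote starts at 10:51 + 332 min = 16:23.
Registration starts at 16:23 − 280 min = 11:43.
Registration ends at 11:43 + 95 min = 13:18.
The workshop starts at 13:18 + 65 min = 14:23.
Lunch is bounded by the workshop, so the earliest it can start is 14:23.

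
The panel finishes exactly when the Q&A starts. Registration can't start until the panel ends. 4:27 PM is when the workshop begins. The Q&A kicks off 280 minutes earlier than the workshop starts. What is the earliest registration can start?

The Q&A starts at 4:27 PM − 280 min = 11:47 AM.
So the panel ends at 11:47 AM.
Registration is bounded by the panel, so the earliest it can start is 11:47 AM.

11:47 AM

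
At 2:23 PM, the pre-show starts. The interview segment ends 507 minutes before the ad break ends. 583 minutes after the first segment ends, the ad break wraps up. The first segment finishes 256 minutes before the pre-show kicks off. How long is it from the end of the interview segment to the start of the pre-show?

3 hours

The first segment ends at 2:23 PM − 256 min = 10:07 AM.
The ad break ends at 10:07 AM + 583 min = 7:50 PM.
The interview segment ends at 7:50 PM − 507 min = 11:23 AM.
From 11:23 AM to 2:23 PM is 3 hours.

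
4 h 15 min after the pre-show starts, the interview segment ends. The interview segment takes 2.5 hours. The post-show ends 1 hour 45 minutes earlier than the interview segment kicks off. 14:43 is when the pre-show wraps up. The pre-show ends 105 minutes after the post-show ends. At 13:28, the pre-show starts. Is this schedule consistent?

No

The interview segment ends at 13:28 + 255 min = 17:43.
The interview segment starts at 17:43 − 150 min = 15:13.
The post-show ends at 15:13 − 105 min = 13:28.
The pre-show ends at 13:28 + 105 min = 15:13.
But the pre-show is also said to end at 14:43 — a 30-minute conflict.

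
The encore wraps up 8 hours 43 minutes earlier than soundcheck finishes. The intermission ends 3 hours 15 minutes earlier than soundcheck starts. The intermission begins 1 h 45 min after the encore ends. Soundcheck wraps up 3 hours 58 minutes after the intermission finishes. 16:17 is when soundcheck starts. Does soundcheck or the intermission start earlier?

the intermission

The intermission ends at 16:17 − 195 min = 13:02.
Soundcheck ends at 13:02 + 238 min = 17:00.
The encore ends at 17:00 − 523 min = 08:17.
The intermission starts at 08:17 + 105 min = 10:02.
Soundcheck starts at 16:17 and the intermission starts at 10:02, so the intermission is first.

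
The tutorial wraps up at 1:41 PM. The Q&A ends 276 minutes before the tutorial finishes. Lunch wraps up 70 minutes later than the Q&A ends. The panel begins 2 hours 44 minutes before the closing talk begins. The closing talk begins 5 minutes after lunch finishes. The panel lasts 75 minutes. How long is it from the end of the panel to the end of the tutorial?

The Q&A ends at 1:41 PM − 276 min = 9:05 AM.
Lunch ends at 9:05 AM + 70 min = 10:15 AM.
The closing talk starts at 10:15 AM + 5 min = 10:20 AM.
The panel starts at 10:20 AM − 164 min = 7:36 AM.
The panel ends at 7:36 AM + 75 min = 8:51 AM.
From 8:51 AM to 1:41 PM is 4 h 50 min.

4 h 50 min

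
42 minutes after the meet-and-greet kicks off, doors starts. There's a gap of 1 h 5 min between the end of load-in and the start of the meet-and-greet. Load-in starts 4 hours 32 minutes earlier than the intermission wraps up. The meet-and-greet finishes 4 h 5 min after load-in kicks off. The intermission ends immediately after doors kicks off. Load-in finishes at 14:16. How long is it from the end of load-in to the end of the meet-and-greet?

The meet-and-greet starts at 14:16 + 65 min = 15:21.
Doors starts at 15:21 + 42 min = 16:03.
So the intermission ends at 16:03.
Load-in starts at 16:03 − 272 min = 11:31.
The meet-and-greet ends at 11:31 + 245 min = 15:36.
From 14:16 to 15:36 is 1 hour 20 minutes.

1 hour 20 minutes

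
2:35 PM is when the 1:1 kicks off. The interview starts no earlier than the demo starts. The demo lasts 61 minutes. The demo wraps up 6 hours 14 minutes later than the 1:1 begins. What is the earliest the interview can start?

The demo ends at 2:35 PM + 374 min = 8:49 PM.
The demo starts at 8:49 PM − 61 min = 7:48 PM.
The interview is bounded by the demo, so the earliest it can start is 7:48 PM.

7:48 PM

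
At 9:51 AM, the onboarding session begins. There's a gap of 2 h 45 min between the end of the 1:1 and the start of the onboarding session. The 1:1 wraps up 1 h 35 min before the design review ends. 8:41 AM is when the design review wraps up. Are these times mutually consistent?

Yes

The 1:1 ends at 8:41 AM − 95 min = 7:06 AM.
The onboarding session starts at 7:06 AM + 165 min = 9:51 AM.
That matches the stated 9:51 AM, so the schedule is consistent.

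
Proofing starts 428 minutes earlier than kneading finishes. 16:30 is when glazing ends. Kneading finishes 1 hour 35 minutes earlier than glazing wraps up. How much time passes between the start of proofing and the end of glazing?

8 h 43 min

Kneading ends at 16:30 − 95 min = 14:55.
Proofing starts at 14:55 − 428 min = 07:47.
From 07:47 to 16:30 is 8 h 43 min.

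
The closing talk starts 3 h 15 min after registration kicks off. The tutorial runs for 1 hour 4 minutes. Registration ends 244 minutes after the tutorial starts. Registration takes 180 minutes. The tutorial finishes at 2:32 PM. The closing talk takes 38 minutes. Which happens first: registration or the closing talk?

The tutorial starts at 2:32 PM − 64 min = 1:28 PM.
Registration ends at 1:28 PM + 244 min = 5:32 PM.
Registration starts at 5:32 PM − 180 min = 2:32 PM.
The closing talk starts at 2:32 PM + 195 min = 5:47 PM.
Registration starts at 2:32 PM and the closing talk starts at 5:47 PM, so registration is first.

registration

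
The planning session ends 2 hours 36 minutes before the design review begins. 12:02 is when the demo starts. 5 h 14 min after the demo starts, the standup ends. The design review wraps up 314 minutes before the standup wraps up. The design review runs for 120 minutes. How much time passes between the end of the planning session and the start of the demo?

The standup ends at 12:02 + 314 min = 17:16.
The design review ends at 17:16 − 314 min = 12:02.
The design review starts at 12:02 − 120 min = 10:02.
The planning session ends at 10:02 − 156 min = 07:26.
From 07:26 to 12:02 is 276 minutes.

276 minutes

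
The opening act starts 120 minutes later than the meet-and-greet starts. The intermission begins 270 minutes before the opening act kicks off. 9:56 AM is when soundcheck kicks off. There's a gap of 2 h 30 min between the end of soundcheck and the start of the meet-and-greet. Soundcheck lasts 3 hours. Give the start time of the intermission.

12:56 PM

Soundcheck ends at 9:56 AM + 180 min = 12:56 PM.
The meet-and-greet starts at 12:56 PM + 150 min = 3:26 PM.
The opening act starts at 3:26 PM + 120 min = 5:26 PM.
The intermission starts at 5:26 PM − 270 min = 12:56 PM.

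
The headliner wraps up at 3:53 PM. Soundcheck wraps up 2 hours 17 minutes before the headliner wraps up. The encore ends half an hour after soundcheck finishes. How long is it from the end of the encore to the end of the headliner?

Soundcheck ends at 3:53 PM − 137 min = 1:36 PM.
The encore ends at 1:36 PM + 30 min = 2:06 PM.
From 2:06 PM to 3:53 PM is 1 hour 47 minutes.

1 hour 47 minutes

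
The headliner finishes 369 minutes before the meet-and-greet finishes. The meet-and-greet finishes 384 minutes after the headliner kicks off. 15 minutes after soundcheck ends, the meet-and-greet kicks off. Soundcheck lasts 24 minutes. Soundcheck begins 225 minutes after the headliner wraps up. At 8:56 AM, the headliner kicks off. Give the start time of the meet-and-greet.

The meet-and-greet ends at 8:56 AM + 384 min = 3:20 PM.
The headliner ends at 3:20 PM − 369 min = 9:11 AM.
Soundcheck starts at 9:11 AM + 225 min = 12:56 PM.
Soundcheck ends at 12:56 PM + 24 min = 1:20 PM.
The meet-and-greet starts at 1:20 PM + 15 min = 1:35 PM.

1:35 PM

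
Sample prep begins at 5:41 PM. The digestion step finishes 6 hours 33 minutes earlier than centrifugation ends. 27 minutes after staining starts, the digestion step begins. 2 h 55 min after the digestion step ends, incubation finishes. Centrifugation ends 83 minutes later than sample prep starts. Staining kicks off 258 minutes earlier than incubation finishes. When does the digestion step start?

11:35 AM

Centrifugation ends at 5:41 PM + 83 min = 7:04 PM.
The digestion step ends at 7:04 PM − 393 min = 12:31 PM.
Incubation ends at 12:31 PM + 175 min = 3:26 PM.
Staining starts at 3:26 PM − 258 min = 11:08 AM.
The digestion step starts at 11:08 AM + 27 min = 11:35 AM.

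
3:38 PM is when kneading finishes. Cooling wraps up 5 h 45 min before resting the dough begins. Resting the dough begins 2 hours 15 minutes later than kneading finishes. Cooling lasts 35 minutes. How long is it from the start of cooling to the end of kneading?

Resting the dough starts at 3:38 PM + 135 min = 5:53 PM.
Cooling ends at 5:53 PM − 345 min = 12:08 PM.
Cooling starts at 12:08 PM − 35 min = 11:33 AM.
From 11:33 AM to 3:38 PM is 4 hours 5 minutes.

4 hours 5 minutes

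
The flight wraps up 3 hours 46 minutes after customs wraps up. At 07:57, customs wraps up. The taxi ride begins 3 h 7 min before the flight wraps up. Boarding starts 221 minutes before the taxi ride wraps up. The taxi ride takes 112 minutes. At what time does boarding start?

The flight ends at 07:57 + 226 min = 11:43.
The taxi ride starts at 11:43 − 187 min = 08:36.
The taxi ride ends at 08:36 + 112 min = 10:28.
Boarding starts at 10:28 − 221 min = 06:47.

06:47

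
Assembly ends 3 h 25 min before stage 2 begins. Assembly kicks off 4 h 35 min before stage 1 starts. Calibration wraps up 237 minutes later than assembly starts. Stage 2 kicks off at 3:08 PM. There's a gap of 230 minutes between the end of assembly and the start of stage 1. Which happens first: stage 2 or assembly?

Assembly ends at 3:08 PM − 205 min = 11:43 AM.
Stage 1 starts at 11:43 AM + 230 min = 3:33 PM.
Assembly starts at 3:33 PM − 275 min = 10:58 AM.
Stage 2 starts at 3:08 PM and assembly starts at 10:58 AM, so assembly is first.

assembly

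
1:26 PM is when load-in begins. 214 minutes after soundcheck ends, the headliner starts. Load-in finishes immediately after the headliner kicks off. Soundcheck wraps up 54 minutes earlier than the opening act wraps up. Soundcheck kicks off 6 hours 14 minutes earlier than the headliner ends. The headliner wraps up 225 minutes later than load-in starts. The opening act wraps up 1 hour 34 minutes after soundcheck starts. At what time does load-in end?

The headliner ends at 1:26 PM + 225 min = 5:11 PM.
Soundcheck starts at 5:11 PM − 374 min = 10:57 AM.
The opening act ends at 10:57 AM + 94 min = 12:31 PM.
Soundcheck ends at 12:31 PM − 54 min = 11:37 AM.
The headliner starts at 11:37 AM + 214 min = 3:11 PM.
So load-in ends at 3:11 PM.

3:11 PM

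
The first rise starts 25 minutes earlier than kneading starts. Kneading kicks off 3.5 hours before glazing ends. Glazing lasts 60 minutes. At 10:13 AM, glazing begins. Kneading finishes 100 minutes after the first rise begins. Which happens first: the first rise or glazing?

the first rise

Glazing ends at 10:13 AM + 60 min = 11:13 AM.
Kneading starts at 11:13 AM − 210 min = 7:43 AM.
The first rise starts at 7:43 AM − 25 min = 7:18 AM.
The first rise starts at 7:18 AM and glazing starts at 10:13 AM, so the first rise is first.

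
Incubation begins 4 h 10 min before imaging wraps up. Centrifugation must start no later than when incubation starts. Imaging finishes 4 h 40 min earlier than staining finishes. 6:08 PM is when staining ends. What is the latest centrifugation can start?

Imaging ends at 6:08 PM − 280 min = 1:28 PM.
Incubation starts at 1:28 PM − 250 min = 9:18 AM.
Centrifugation is bounded by incubation, so the latest it can start is 9:18 AM.

9:18 AM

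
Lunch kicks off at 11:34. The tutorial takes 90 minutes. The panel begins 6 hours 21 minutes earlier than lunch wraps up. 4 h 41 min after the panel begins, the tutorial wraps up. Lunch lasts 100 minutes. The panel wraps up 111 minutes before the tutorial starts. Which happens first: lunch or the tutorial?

the tutorial

Lunch ends at 11:34 + 100 min = 13:14.
The panel starts at 13:14 − 381 min = 06:53.
The tutorial ends at 06:53 + 281 min = 11:34.
The tutorial starts at 11:34 − 90 min = 10:04.
Lunch starts at 11:34 and the tutorial starts at 10:04, so the tutorial is first.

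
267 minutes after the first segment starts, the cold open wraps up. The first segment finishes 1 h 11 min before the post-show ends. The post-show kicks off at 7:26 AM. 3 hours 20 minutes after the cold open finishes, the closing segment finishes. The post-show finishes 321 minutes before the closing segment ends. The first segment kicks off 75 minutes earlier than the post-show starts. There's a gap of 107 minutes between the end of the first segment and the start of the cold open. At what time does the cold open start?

The first segment starts at 7:26 AM − 75 min = 6:11 AM.
The cold open ends at 6:11 AM + 267 min = 10:38 AM.
The closing segment ends at 10:38 AM + 200 min = 1:58 PM.
The post-show ends at 1:58 PM − 321 min = 8:37 AM.
The first segment ends at 8:37 AM − 71 min = 7:26 AM.
The cold open starts at 7:26 AM + 107 min = 9:13 AM.

9:13 AM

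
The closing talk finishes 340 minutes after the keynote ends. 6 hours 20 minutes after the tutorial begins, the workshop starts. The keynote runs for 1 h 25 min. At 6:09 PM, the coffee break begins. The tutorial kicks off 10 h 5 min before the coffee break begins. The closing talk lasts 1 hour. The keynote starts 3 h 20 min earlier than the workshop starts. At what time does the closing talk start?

5:09 PM

The tutorial starts at 6:09 PM − 605 min = 8:04 AM.
The workshop starts at 8:04 AM + 380 min = 2:24 PM.
The keynote starts at 2:24 PM − 200 min = 11:04 AM.
The keynote ends at 11:04 AM + 85 min = 12:29 PM.
The closing talk ends at 12:29 PM + 340 min = 6:09 PM.
The closing talk starts at 6:09 PM − 60 min = 5:09 PM.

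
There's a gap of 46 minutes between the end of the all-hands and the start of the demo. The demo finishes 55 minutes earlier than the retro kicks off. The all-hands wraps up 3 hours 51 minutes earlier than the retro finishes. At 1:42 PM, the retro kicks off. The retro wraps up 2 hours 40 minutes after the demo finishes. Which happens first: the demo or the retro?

the demo

The demo ends at 1:42 PM − 55 min = 12:47 PM.
The retro ends at 12:47 PM + 160 min = 3:27 PM.
The all-hands ends at 3:27 PM − 231 min = 11:36 AM.
The demo starts at 11:36 AM + 46 min = 12:22 PM.
The demo starts at 12:22 PM and the retro starts at 1:42 PM, so the demo is first.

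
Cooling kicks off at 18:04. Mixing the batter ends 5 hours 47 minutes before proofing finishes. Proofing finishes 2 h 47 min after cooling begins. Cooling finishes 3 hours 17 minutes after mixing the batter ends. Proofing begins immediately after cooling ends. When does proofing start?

18:21

Proofing ends at 18:04 + 167 min = 20:51.
Mixing the batter ends at 20:51 − 347 min = 15:04.
Cooling ends at 15:04 + 197 min = 18:21.
So proofing starts at 18:21.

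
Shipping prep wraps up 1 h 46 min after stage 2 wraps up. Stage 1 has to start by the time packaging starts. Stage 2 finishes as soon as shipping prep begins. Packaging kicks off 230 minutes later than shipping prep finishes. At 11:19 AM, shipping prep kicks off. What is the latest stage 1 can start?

4:55 PM

Stage 2 ends at 11:19 AM.
Shipping prep ends at 11:19 AM + 106 min = 1:05 PM.
Packaging starts at 1:05 PM + 230 min = 4:55 PM.
Stage 1 is bounded by packaging, so the latest it can start is 4:55 PM.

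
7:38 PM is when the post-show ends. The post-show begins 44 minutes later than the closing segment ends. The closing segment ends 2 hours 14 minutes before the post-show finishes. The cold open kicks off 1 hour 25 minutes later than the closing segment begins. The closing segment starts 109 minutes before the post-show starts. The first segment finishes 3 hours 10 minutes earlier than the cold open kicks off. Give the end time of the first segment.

2:34 PM

The closing segment ends at 7:38 PM − 134 min = 5:24 PM.
The post-show starts at 5:24 PM + 44 min = 6:08 PM.
The closing segment starts at 6:08 PM − 109 min = 4:19 PM.
The cold open starts at 4:19 PM + 85 min = 5:44 PM.
The first segment ends at 5:44 PM − 190 min = 2:34 PM.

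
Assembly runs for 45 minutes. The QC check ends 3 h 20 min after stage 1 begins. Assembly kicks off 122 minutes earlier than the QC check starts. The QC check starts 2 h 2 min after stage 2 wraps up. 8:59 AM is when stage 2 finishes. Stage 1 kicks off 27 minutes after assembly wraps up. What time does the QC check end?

The QC check starts at 8:59 AM + 122 min = 11:01 AM.
Assembly starts at 11:01 AM − 122 min = 8:59 AM.
Assembly ends at 8:59 AM + 45 min = 9:44 AM.
Stage 1 starts at 9:44 AM + 27 min = 10:11 AM.
The QC check ends at 10:11 AM + 200 min = 1:31 PM.

1:31 PM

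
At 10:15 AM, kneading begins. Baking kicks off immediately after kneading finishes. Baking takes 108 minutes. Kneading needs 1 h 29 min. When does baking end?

Kneading ends at 10:15 AM + 89 min = 11:44 AM.
So baking starts at 11:44 AM.
Baking ends at 11:44 AM + 108 min = 1:32 PM.

1:32 PM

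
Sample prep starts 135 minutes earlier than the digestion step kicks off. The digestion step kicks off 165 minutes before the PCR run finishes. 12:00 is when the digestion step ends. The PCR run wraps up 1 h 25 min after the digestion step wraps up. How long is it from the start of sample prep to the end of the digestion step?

The PCR run ends at 12:00 + 85 min = 13:25.
The digestion step starts at 13:25 − 165 min = 10:40.
Sample prep starts at 10:40 − 135 min = 08:25.
From 08:25 to 12:00 is 215 minutes.

215 minutes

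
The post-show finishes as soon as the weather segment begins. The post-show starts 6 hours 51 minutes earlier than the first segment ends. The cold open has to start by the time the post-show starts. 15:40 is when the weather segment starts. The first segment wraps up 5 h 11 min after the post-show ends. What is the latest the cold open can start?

The post-show ends at 15:40.
The first segment ends at 15:40 + 311 min = 20:51.
The post-show starts at 20:51 − 411 min = 14:00.
The cold open is bounded by the post-show, so the latest it can start is 14:00.

14:00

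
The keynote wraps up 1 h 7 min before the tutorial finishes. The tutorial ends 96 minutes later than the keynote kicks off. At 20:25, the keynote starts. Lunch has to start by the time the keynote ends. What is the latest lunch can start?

20:54

The tutorial ends at 20:25 + 96 min = 22:01.
The keynote ends at 22:01 − 67 min = 20:54.
Lunch is bounded by the keynote, so the latest it can start is 20:54.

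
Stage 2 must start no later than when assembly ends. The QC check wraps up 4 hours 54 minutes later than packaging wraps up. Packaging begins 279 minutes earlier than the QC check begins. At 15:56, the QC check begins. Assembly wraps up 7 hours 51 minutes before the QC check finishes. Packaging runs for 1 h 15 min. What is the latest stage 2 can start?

09:35

Packaging starts at 15:56 − 279 min = 11:17.
Packaging ends at 11:17 + 75 min = 12:32.
The QC check ends at 12:32 + 294 min = 17:26.
Assembly ends at 17:26 − 471 min = 09:35.
Stage 2 is bounded by assembly, so the latest it can start is 09:35.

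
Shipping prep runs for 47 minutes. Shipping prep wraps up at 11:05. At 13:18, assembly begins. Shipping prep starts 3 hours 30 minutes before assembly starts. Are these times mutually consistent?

Shipping prep starts at 13:18 − 210 min = 09:48.
Shipping prep ends at 09:48 + 47 min = 10:35.
But shipping prep is also said to end at 11:05 — a 30-minute conflict.

No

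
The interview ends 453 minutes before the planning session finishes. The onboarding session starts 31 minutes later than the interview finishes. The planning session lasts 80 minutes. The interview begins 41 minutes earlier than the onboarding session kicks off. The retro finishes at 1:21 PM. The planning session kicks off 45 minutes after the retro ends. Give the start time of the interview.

7:43 AM

The planning session starts at 1:21 PM + 45 min = 2:06 PM.
The planning session ends at 2:06 PM + 80 min = 3:26 PM.
The interview ends at 3:26 PM − 453 min = 7:53 AM.
The onboarding session starts at 7:53 AM + 31 min = 8:24 AM.
The interview starts at 8:24 AM − 41 min = 7:43 AM.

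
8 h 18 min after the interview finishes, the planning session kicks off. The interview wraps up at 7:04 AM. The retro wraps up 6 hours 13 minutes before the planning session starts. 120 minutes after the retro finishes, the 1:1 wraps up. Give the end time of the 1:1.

The planning session starts at 7:04 AM + 498 min = 3:22 PM.
The retro ends at 3:22 PM − 373 min = 9:09 AM.
The 1:1 ends at 9:09 AM + 120 min = 11:09 AM.

11:09 AM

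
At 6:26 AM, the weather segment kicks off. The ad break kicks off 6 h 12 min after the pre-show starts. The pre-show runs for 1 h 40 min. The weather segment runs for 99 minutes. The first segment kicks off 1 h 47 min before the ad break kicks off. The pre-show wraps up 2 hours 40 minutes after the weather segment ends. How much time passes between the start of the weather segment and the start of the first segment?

7 h 4 min

The weather segment ends at 6:26 AM + 99 min = 8:05 AM.
The pre-show ends at 8:05 AM + 160 min = 10:45 AM.
The pre-show starts at 10:45 AM − 100 min = 9:05 AM.
The ad break starts at 9:05 AM + 372 min = 3:17 PM.
The first segment starts at 3:17 PM − 107 min = 1:30 PM.
From 6:26 AM to 1:30 PM is 7 h 4 min.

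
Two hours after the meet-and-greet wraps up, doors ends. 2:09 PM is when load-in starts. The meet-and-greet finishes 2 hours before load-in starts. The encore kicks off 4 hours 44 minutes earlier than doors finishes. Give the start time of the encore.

The meet-and-greet ends at 2:09 PM − 120 min = 12:09 PM.
Doors ends at 12:09 PM + 120 min = 2:09 PM.
The encore starts at 2:09 PM − 284 min = 9:25 AM.

9:25 AM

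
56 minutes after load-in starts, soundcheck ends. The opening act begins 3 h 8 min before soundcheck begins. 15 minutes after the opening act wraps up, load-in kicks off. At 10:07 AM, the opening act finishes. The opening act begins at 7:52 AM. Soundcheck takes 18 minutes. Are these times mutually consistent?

Load-in starts at 10:07 AM + 15 min = 10:22 AM.
Soundcheck ends at 10:22 AM + 56 min = 11:18 AM.
Soundcheck starts at 11:18 AM − 18 min = 11:00 AM.
The opening act starts at 11:00 AM − 188 min = 7:52 AM.
That matches the stated 7:52 AM, so the schedule is consistent.

Yes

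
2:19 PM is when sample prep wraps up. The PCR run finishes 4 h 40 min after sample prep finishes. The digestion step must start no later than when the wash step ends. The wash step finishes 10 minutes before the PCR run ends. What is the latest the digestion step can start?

The PCR run ends at 2:19 PM + 280 min = 6:59 PM.
The wash step ends at 6:59 PM − 10 min = 6:49 PM.
The digestion step is bounded by the wash step, so the latest it can start is 6:49 PM.

6:49 PM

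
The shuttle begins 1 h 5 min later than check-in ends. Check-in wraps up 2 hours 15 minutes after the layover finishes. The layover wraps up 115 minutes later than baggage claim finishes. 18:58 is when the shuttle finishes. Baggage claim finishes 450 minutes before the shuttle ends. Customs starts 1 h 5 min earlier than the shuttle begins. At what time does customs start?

15:38

Baggage claim ends at 18:58 − 450 min = 11:28.
The layover ends at 11:28 + 115 min = 13:23.
Check-in ends at 13:23 + 135 min = 15:38.
The shuttle starts at 15:38 + 65 min = 16:43.
Customs starts at 16:43 − 65 min = 15:38.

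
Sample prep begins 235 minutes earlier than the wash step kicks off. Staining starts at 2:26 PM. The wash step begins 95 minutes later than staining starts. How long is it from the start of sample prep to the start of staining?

The wash step starts at 2:26 PM + 95 min = 4:01 PM.
Sample prep starts at 4:01 PM − 235 min = 12:06 PM.
From 12:06 PM to 2:26 PM is 2 h 20 min.

2 h 20 min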